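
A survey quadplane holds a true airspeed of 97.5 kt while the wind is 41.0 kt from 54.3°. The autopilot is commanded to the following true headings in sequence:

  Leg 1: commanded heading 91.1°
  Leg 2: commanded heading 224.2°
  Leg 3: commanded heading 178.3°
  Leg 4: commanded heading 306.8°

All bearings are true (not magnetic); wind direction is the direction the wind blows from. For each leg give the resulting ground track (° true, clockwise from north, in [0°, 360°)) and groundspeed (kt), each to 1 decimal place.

Leg 1: track=111.9°, groundspeed=69.2 kt
Leg 2: track=227.2°, groundspeed=138.1 kt
Leg 3: track=194.1°, groundspeed=125.1 kt
Leg 4: track=287.2°, groundspeed=116.6 kt

Leg 1: heading 91.1°; drift +20.8° → track 111.9°, groundspeed 69.2 kt
Leg 2: heading 224.2°; drift +3.0° → track 227.2°, groundspeed 138.1 kt
Leg 3: heading 178.3°; drift +15.8° → track 194.1°, groundspeed 125.1 kt
Leg 4: heading 306.8°; drift -19.6° → track 287.2°, groundspeed 116.6 kt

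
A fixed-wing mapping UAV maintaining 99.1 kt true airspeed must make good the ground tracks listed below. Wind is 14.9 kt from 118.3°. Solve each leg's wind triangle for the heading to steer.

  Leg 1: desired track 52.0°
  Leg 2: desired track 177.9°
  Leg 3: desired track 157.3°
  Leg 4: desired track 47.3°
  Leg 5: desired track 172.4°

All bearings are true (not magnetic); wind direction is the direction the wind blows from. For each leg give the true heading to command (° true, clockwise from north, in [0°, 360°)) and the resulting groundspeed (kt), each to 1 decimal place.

Leg 1: desired track 52.0°; wind correction +7.9° → command heading 59.9°, groundspeed 92.2 kt
Leg 2: desired track 177.9°; wind correction -7.5° → command heading 170.4°, groundspeed 90.7 kt
Leg 3: desired track 157.3°; wind correction -5.4° → command heading 151.9°, groundspeed 87.1 kt
Leg 4: desired track 47.3°; wind correction +8.2° → command heading 55.5°, groundspeed 93.2 kt
Leg 5: desired track 172.4°; wind correction -7.0° → command heading 165.4°, groundspeed 89.6 kt

Leg 1: heading=59.9°, groundspeed=92.2 kt
Leg 2: heading=170.4°, groundspeed=90.7 kt
Leg 3: heading=151.9°, groundspeed=87.1 kt
Leg 4: heading=55.5°, groundspeed=93.2 kt
Leg 5: heading=165.4°, groundspeed=89.6 kt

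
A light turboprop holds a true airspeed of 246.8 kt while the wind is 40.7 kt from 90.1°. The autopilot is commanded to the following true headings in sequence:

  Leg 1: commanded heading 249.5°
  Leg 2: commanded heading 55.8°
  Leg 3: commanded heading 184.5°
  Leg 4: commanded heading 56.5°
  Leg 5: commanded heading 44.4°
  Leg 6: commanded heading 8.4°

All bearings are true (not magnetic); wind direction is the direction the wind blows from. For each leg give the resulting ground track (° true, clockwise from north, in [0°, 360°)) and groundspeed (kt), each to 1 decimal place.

Leg 1: heading 249.5°; drift +2.9° → track 252.4°, groundspeed 285.3 kt
Leg 2: heading 55.8°; drift -6.1° → track 49.7°, groundspeed 214.4 kt
Leg 3: heading 184.5°; drift +9.2° → track 193.7°, groundspeed 253.2 kt
Leg 4: heading 56.5°; drift -6.0° → track 50.5°, groundspeed 214.1 kt
Leg 5: heading 44.4°; drift -7.6° → track 36.8°, groundspeed 220.3 kt
Leg 6: heading 8.4°; drift -9.5° → track 358.9°, groundspeed 244.3 kt

Leg 1: track=252.4°, groundspeed=285.3 kt
Leg 2: track=49.7°, groundspeed=214.4 kt
Leg 3: track=193.7°, groundspeed=253.2 kt
Leg 4: track=50.5°, groundspeed=214.1 kt
Leg 5: track=36.8°, groundspeed=220.3 kt
Leg 6: track=358.9°, groundspeed=244.3 kt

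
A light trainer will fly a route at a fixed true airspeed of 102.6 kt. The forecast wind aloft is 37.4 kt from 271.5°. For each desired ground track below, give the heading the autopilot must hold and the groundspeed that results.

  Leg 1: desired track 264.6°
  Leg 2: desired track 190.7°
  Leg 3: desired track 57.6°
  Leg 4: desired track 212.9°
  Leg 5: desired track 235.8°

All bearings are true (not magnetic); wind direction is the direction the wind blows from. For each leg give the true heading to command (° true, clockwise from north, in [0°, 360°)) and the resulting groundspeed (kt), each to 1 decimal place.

Leg 1: heading=267.1°, groundspeed=65.4 kt
Leg 2: heading=211.8°, groundspeed=89.7 kt
Leg 3: heading=45.9°, groundspeed=131.5 kt
Leg 4: heading=231.0°, groundspeed=78.0 kt
Leg 5: heading=248.1°, groundspeed=69.9 kt

Leg 1: desired track 264.6°; wind correction +2.5° → command heading 267.1°, groundspeed 65.4 kt
Leg 2: desired track 190.7°; wind correction +21.1° → command heading 211.8°, groundspeed 89.7 kt
Leg 3: desired track 57.6°; wind correction -11.7° → command heading 45.9°, groundspeed 131.5 kt
Leg 4: desired track 212.9°; wind correction +18.1° → command heading 231.0°, groundspeed 78.0 kt
Leg 5: desired track 235.8°; wind correction +12.3° → command heading 248.1°, groundspeed 69.9 kt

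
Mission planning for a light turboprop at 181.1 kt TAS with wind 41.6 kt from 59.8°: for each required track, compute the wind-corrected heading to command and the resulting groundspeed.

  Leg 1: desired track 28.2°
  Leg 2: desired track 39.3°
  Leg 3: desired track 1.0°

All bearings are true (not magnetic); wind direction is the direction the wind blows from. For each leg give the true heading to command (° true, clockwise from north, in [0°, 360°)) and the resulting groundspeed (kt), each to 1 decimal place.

Leg 1: heading=35.1°, groundspeed=144.4 kt
Leg 2: heading=43.9°, groundspeed=141.5 kt
Leg 3: heading=12.3°, groundspeed=156.0 kt

Leg 1: desired track 28.2°; wind correction +6.9° → command heading 35.1°, groundspeed 144.4 kt
Leg 2: desired track 39.3°; wind correction +4.6° → command heading 43.9°, groundspeed 141.5 kt
Leg 3: desired track 1.0°; wind correction +11.3° → command heading 12.3°, groundspeed 156.0 kt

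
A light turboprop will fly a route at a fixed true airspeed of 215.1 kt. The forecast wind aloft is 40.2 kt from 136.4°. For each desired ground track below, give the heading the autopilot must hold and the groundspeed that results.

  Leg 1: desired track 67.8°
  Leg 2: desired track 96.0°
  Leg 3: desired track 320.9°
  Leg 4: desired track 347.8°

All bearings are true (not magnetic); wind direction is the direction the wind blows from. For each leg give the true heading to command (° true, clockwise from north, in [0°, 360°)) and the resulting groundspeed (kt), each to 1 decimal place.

Leg 1: heading=77.8°, groundspeed=197.2 kt
Leg 2: heading=103.0°, groundspeed=182.9 kt
Leg 3: heading=321.7°, groundspeed=255.2 kt
Leg 4: heading=353.4°, groundspeed=248.4 kt

Leg 1: desired track 67.8°; wind correction +10.0° → command heading 77.8°, groundspeed 197.2 kt
Leg 2: desired track 96.0°; wind correction +7.0° → command heading 103.0°, groundspeed 182.9 kt
Leg 3: desired track 320.9°; wind correction +0.8° → command heading 321.7°, groundspeed 255.2 kt
Leg 4: desired track 347.8°; wind correction +5.6° → command heading 353.4°, groundspeed 248.4 kt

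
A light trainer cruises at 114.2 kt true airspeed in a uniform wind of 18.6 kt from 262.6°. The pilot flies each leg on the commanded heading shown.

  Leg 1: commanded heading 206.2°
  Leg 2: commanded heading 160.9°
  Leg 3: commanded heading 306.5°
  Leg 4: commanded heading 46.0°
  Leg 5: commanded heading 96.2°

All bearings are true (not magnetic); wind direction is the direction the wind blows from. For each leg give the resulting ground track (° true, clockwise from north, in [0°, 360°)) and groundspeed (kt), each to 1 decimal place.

Leg 1: heading 206.2°; drift -8.5° → track 197.7°, groundspeed 105.1 kt
Leg 2: heading 160.9°; drift -8.8° → track 152.1°, groundspeed 119.4 kt
Leg 3: heading 306.5°; drift +7.3° → track 313.8°, groundspeed 101.6 kt
Leg 4: heading 46.0°; drift +4.9° → track 50.9°, groundspeed 129.6 kt
Leg 5: heading 96.2°; drift -1.9° → track 94.3°, groundspeed 132.4 kt

Leg 1: track=197.7°, groundspeed=105.1 kt
Leg 2: track=152.1°, groundspeed=119.4 kt
Leg 3: track=313.8°, groundspeed=101.6 kt
Leg 4: track=50.9°, groundspeed=129.6 kt
Leg 5: track=94.3°, groundspeed=132.4 kt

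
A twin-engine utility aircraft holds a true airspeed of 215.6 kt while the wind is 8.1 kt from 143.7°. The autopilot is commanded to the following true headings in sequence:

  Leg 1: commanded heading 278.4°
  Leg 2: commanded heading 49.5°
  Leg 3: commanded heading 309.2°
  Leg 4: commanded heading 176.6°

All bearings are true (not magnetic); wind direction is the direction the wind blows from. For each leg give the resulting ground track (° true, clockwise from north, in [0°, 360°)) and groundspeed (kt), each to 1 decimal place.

Leg 1: heading 278.4°; drift +1.5° → track 279.9°, groundspeed 221.4 kt
Leg 2: heading 49.5°; drift -2.1° → track 47.4°, groundspeed 216.3 kt
Leg 3: heading 309.2°; drift +0.5° → track 309.7°, groundspeed 223.5 kt
Leg 4: heading 176.6°; drift +1.2° → track 177.8°, groundspeed 208.8 kt

Leg 1: track=279.9°, groundspeed=221.4 kt
Leg 2: track=47.4°, groundspeed=216.3 kt
Leg 3: track=309.7°, groundspeed=223.5 kt
Leg 4: track=177.8°, groundspeed=208.8 kt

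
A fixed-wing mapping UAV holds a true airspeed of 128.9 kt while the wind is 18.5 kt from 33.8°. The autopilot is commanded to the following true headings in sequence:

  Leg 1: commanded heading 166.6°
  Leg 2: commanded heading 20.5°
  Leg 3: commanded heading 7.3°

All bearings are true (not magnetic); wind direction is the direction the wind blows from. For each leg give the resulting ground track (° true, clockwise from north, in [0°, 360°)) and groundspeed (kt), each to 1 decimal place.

Leg 1: track=172.1°, groundspeed=142.1 kt
Leg 2: track=18.3°, groundspeed=111.0 kt
Leg 3: track=3.1°, groundspeed=112.6 kt

Leg 1: heading 166.6°; drift +5.5° → track 172.1°, groundspeed 142.1 kt
Leg 2: heading 20.5°; drift -2.2° → track 18.3°, groundspeed 111.0 kt
Leg 3: heading 7.3°; drift -4.2° → track 3.1°, groundspeed 112.6 kt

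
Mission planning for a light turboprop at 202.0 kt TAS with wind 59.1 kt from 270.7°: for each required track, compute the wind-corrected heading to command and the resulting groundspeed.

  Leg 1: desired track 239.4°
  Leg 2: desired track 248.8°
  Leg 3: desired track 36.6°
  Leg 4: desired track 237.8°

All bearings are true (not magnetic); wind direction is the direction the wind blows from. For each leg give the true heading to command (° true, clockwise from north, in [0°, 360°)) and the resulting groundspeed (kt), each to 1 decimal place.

Leg 1: desired track 239.4°; wind correction +8.7° → command heading 248.1°, groundspeed 149.2 kt
Leg 2: desired track 248.8°; wind correction +6.3° → command heading 255.1°, groundspeed 146.0 kt
Leg 3: desired track 36.6°; wind correction -13.7° → command heading 22.9°, groundspeed 230.9 kt
Leg 4: desired track 237.8°; wind correction +9.1° → command heading 246.9°, groundspeed 149.8 kt

Leg 1: heading=248.1°, groundspeed=149.2 kt
Leg 2: heading=255.1°, groundspeed=146.0 kt
Leg 3: heading=22.9°, groundspeed=230.9 kt
Leg 4: heading=246.9°, groundspeed=149.8 kt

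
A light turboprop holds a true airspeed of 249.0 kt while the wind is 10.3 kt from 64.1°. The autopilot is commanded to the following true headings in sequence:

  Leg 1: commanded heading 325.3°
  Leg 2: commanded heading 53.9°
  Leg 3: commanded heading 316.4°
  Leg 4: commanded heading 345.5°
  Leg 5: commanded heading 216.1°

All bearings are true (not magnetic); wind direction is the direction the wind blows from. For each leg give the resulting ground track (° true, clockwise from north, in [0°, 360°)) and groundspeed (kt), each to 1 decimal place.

Leg 1: heading 325.3°; drift -2.3° → track 323.0°, groundspeed 250.8 kt
Leg 2: heading 53.9°; drift -0.4° → track 53.5°, groundspeed 238.9 kt
Leg 3: heading 316.4°; drift -2.2° → track 314.2°, groundspeed 252.3 kt
Leg 4: heading 345.5°; drift -2.3° → track 343.2°, groundspeed 247.2 kt
Leg 5: heading 216.1°; drift +1.1° → track 217.2°, groundspeed 258.1 kt

Leg 1: track=323.0°, groundspeed=250.8 kt
Leg 2: track=53.5°, groundspeed=238.9 kt
Leg 3: track=314.2°, groundspeed=252.3 kt
Leg 4: track=343.2°, groundspeed=247.2 kt
Leg 5: track=217.2°, groundspeed=258.1 kt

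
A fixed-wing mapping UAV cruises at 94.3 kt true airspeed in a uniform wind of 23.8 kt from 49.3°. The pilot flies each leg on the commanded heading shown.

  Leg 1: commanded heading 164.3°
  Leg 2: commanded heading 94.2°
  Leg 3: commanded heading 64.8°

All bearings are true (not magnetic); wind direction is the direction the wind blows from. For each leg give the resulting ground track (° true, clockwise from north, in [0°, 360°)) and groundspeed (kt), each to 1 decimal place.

Leg 1: track=176.0°, groundspeed=106.6 kt
Leg 2: track=106.4°, groundspeed=79.2 kt
Leg 3: track=69.9°, groundspeed=71.6 kt

Leg 1: heading 164.3°; drift +11.7° → track 176.0°, groundspeed 106.6 kt
Leg 2: heading 94.2°; drift +12.2° → track 106.4°, groundspeed 79.2 kt
Leg 3: heading 64.8°; drift +5.1° → track 69.9°, groundspeed 71.6 kt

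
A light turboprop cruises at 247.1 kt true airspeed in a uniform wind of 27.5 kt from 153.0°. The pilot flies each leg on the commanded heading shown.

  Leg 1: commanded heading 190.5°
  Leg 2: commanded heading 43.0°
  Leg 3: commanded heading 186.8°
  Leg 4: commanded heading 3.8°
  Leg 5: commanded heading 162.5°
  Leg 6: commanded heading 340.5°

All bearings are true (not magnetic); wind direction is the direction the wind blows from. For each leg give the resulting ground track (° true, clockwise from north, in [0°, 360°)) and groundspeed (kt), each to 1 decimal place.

Leg 1: track=194.7°, groundspeed=225.9 kt
Leg 2: track=37.2°, groundspeed=257.8 kt
Leg 3: track=190.7°, groundspeed=224.8 kt
Leg 4: track=0.8°, groundspeed=271.1 kt
Leg 5: track=163.7°, groundspeed=220.0 kt
Leg 6: track=339.8°, groundspeed=274.4 kt

Leg 1: heading 190.5°; drift +4.2° → track 194.7°, groundspeed 225.9 kt
Leg 2: heading 43.0°; drift -5.8° → track 37.2°, groundspeed 257.8 kt
Leg 3: heading 186.8°; drift +3.9° → track 190.7°, groundspeed 224.8 kt
Leg 4: heading 3.8°; drift -3.0° → track 0.8°, groundspeed 271.1 kt
Leg 5: heading 162.5°; drift +1.2° → track 163.7°, groundspeed 220.0 kt
Leg 6: heading 340.5°; drift -0.7° → track 339.8°, groundspeed 274.4 kt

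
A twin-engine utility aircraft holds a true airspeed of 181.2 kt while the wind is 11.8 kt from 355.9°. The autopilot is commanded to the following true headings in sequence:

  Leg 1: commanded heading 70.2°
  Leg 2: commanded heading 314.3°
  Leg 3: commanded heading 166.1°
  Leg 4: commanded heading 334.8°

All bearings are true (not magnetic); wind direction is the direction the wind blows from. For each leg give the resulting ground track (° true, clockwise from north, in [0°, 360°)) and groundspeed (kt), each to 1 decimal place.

Leg 1: heading 70.2°; drift +3.7° → track 73.9°, groundspeed 178.4 kt
Leg 2: heading 314.3°; drift -2.6° → track 311.7°, groundspeed 172.6 kt
Leg 3: heading 166.1°; drift +0.6° → track 166.7°, groundspeed 192.8 kt
Leg 4: heading 334.8°; drift -1.4° → track 333.4°, groundspeed 170.2 kt

Leg 1: track=73.9°, groundspeed=178.4 kt
Leg 2: track=311.7°, groundspeed=172.6 kt
Leg 3: track=166.7°, groundspeed=192.8 kt
Leg 4: track=333.4°, groundspeed=170.2 kt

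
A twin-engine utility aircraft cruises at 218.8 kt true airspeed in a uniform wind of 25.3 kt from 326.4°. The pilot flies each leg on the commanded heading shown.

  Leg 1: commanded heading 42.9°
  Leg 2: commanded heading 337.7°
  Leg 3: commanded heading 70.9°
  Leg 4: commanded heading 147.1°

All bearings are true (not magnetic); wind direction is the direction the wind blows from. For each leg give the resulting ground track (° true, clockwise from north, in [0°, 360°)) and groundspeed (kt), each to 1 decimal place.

Leg 1: heading 42.9°; drift +6.6° → track 49.5°, groundspeed 214.3 kt
Leg 2: heading 337.7°; drift +1.5° → track 339.2°, groundspeed 194.1 kt
Leg 3: heading 70.9°; drift +6.2° → track 77.1°, groundspeed 226.5 kt
Leg 4: heading 147.1°; drift -0.1° → track 147.0°, groundspeed 244.1 kt

Leg 1: track=49.5°, groundspeed=214.3 kt
Leg 2: track=339.2°, groundspeed=194.1 kt
Leg 3: track=77.1°, groundspeed=226.5 kt
Leg 4: track=147.0°, groundspeed=244.1 kt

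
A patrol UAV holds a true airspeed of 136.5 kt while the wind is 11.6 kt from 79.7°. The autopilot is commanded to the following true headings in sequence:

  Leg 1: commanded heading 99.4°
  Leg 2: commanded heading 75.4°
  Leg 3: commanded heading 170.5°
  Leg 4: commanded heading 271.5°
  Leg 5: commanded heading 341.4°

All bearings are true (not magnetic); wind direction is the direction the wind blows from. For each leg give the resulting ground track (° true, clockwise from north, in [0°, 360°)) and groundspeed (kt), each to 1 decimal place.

Leg 1: track=101.2°, groundspeed=125.6 kt
Leg 2: track=75.0°, groundspeed=124.9 kt
Leg 3: track=175.4°, groundspeed=137.2 kt
Leg 4: track=270.6°, groundspeed=147.9 kt
Leg 5: track=336.7°, groundspeed=138.7 kt

Leg 1: heading 99.4°; drift +1.8° → track 101.2°, groundspeed 125.6 kt
Leg 2: heading 75.4°; drift -0.4° → track 75.0°, groundspeed 124.9 kt
Leg 3: heading 170.5°; drift +4.9° → track 175.4°, groundspeed 137.2 kt
Leg 4: heading 271.5°; drift -0.9° → track 270.6°, groundspeed 147.9 kt
Leg 5: heading 341.4°; drift -4.7° → track 336.7°, groundspeed 138.7 kt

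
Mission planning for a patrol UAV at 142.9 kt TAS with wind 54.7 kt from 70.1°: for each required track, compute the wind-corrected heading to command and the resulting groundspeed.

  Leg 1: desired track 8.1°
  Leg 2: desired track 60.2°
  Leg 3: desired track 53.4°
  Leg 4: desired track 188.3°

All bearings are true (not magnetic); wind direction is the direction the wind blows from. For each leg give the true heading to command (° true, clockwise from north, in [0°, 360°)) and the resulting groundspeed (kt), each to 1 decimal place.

Leg 1: desired track 8.1°; wind correction +19.8° → command heading 27.9°, groundspeed 108.8 kt
Leg 2: desired track 60.2°; wind correction +3.8° → command heading 64.0°, groundspeed 88.7 kt
Leg 3: desired track 53.4°; wind correction +6.3° → command heading 59.7°, groundspeed 89.6 kt
Leg 4: desired track 188.3°; wind correction -19.7° → command heading 168.6°, groundspeed 160.4 kt

Leg 1: heading=27.9°, groundspeed=108.8 kt
Leg 2: heading=64.0°, groundspeed=88.7 kt
Leg 3: heading=59.7°, groundspeed=89.6 kt
Leg 4: heading=168.6°, groundspeed=160.4 kt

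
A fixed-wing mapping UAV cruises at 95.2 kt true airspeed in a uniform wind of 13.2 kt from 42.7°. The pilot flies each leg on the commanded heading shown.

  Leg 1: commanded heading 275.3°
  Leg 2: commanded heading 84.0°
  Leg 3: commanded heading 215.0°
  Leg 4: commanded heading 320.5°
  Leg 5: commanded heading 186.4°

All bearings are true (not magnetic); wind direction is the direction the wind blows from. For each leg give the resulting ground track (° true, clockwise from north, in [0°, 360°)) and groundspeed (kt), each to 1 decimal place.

Leg 1: track=269.5°, groundspeed=103.7 kt
Leg 2: track=89.8°, groundspeed=85.7 kt
Leg 3: track=215.9°, groundspeed=108.3 kt
Leg 4: track=312.5°, groundspeed=94.3 kt
Leg 5: track=190.6°, groundspeed=106.1 kt

Leg 1: heading 275.3°; drift -5.8° → track 269.5°, groundspeed 103.7 kt
Leg 2: heading 84.0°; drift +5.8° → track 89.8°, groundspeed 85.7 kt
Leg 3: heading 215.0°; drift +0.9° → track 215.9°, groundspeed 108.3 kt
Leg 4: heading 320.5°; drift -8.0° → track 312.5°, groundspeed 94.3 kt
Leg 5: heading 186.4°; drift +4.2° → track 190.6°, groundspeed 106.1 kt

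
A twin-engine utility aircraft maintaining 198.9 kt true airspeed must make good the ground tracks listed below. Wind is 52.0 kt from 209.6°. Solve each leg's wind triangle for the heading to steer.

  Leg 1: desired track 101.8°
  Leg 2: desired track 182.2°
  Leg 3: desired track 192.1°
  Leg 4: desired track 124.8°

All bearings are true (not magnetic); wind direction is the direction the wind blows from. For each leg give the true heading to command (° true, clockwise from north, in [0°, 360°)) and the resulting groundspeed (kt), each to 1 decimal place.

Leg 1: desired track 101.8°; wind correction +14.4° → command heading 116.2°, groundspeed 208.5 kt
Leg 2: desired track 182.2°; wind correction +6.9° → command heading 189.1°, groundspeed 151.3 kt
Leg 3: desired track 192.1°; wind correction +4.5° → command heading 196.6°, groundspeed 148.7 kt
Leg 4: desired track 124.8°; wind correction +15.1° → command heading 139.9°, groundspeed 187.3 kt

Leg 1: heading=116.2°, groundspeed=208.5 kt
Leg 2: heading=189.1°, groundspeed=151.3 kt
Leg 3: heading=196.6°, groundspeed=148.7 kt
Leg 4: heading=139.9°, groundspeed=187.3 kt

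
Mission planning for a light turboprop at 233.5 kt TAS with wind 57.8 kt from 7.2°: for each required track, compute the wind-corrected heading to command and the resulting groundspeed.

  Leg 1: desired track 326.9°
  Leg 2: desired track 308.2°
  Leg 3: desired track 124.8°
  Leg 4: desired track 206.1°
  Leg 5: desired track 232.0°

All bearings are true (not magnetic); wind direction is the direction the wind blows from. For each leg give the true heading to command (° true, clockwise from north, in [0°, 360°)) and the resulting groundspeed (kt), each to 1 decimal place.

Leg 1: heading=336.1°, groundspeed=186.4 kt
Leg 2: heading=320.5°, groundspeed=198.4 kt
Leg 3: heading=112.1°, groundspeed=254.6 kt
Leg 4: heading=210.7°, groundspeed=287.4 kt
Leg 5: heading=242.0°, groundspeed=270.9 kt

Leg 1: desired track 326.9°; wind correction +9.2° → command heading 336.1°, groundspeed 186.4 kt
Leg 2: desired track 308.2°; wind correction +12.3° → command heading 320.5°, groundspeed 198.4 kt
Leg 3: desired track 124.8°; wind correction -12.7° → command heading 112.1°, groundspeed 254.6 kt
Leg 4: desired track 206.1°; wind correction +4.6° → command heading 210.7°, groundspeed 287.4 kt
Leg 5: desired track 232.0°; wind correction +10.0° → command heading 242.0°, groundspeed 270.9 kt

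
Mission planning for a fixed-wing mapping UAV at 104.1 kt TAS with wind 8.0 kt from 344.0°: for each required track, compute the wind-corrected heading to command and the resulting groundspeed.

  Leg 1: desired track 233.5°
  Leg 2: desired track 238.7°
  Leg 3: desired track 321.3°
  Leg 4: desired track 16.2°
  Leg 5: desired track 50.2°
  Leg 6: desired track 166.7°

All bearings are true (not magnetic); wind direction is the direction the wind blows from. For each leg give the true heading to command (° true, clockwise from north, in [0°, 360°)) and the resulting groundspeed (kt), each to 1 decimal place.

Leg 1: desired track 233.5°; wind correction +4.1° → command heading 237.6°, groundspeed 106.6 kt
Leg 2: desired track 238.7°; wind correction +4.3° → command heading 243.0°, groundspeed 105.9 kt
Leg 3: desired track 321.3°; wind correction +1.7° → command heading 323.0°, groundspeed 96.7 kt
Leg 4: desired track 16.2°; wind correction -2.3° → command heading 13.9°, groundspeed 97.2 kt
Leg 5: desired track 50.2°; wind correction -4.0° → command heading 46.2°, groundspeed 100.6 kt
Leg 6: desired track 166.7°; wind correction +0.2° → command heading 166.9°, groundspeed 112.1 kt

Leg 1: heading=237.6°, groundspeed=106.6 kt
Leg 2: heading=243.0°, groundspeed=105.9 kt
Leg 3: heading=323.0°, groundspeed=96.7 kt
Leg 4: heading=13.9°, groundspeed=97.2 kt
Leg 5: heading=46.2°, groundspeed=100.6 kt
Leg 6: heading=166.9°, groundspeed=112.1 kt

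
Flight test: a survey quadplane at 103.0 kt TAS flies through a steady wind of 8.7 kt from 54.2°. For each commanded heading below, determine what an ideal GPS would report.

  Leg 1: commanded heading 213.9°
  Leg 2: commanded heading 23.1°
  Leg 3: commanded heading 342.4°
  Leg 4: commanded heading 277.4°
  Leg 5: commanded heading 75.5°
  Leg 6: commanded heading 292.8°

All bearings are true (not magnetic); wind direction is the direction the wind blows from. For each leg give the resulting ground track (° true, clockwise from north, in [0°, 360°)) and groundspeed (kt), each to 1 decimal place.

Leg 1: track=215.5°, groundspeed=111.2 kt
Leg 2: track=20.4°, groundspeed=95.7 kt
Leg 3: track=337.7°, groundspeed=100.6 kt
Leg 4: track=274.3°, groundspeed=109.5 kt
Leg 5: track=77.4°, groundspeed=94.9 kt
Leg 6: track=288.8°, groundspeed=107.8 kt

Leg 1: heading 213.9°; drift +1.6° → track 215.5°, groundspeed 111.2 kt
Leg 2: heading 23.1°; drift -2.7° → track 20.4°, groundspeed 95.7 kt
Leg 3: heading 342.4°; drift -4.7° → track 337.7°, groundspeed 100.6 kt
Leg 4: heading 277.4°; drift -3.1° → track 274.3°, groundspeed 109.5 kt
Leg 5: heading 75.5°; drift +1.9° → track 77.4°, groundspeed 94.9 kt
Leg 6: heading 292.8°; drift -4.0° → track 288.8°, groundspeed 107.8 kt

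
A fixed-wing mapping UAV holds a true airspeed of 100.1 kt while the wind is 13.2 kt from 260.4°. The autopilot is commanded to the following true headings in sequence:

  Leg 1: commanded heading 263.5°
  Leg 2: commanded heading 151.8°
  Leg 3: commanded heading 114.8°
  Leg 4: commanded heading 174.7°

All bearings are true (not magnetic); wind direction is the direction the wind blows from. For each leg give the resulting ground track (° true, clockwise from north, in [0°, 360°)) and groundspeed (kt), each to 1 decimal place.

Leg 1: track=264.0°, groundspeed=86.9 kt
Leg 2: track=145.0°, groundspeed=105.1 kt
Leg 3: track=111.0°, groundspeed=111.2 kt
Leg 4: track=167.1°, groundspeed=100.0 kt

Leg 1: heading 263.5°; drift +0.5° → track 264.0°, groundspeed 86.9 kt
Leg 2: heading 151.8°; drift -6.8° → track 145.0°, groundspeed 105.1 kt
Leg 3: heading 114.8°; drift -3.8° → track 111.0°, groundspeed 111.2 kt
Leg 4: heading 174.7°; drift -7.6° → track 167.1°, groundspeed 100.0 kt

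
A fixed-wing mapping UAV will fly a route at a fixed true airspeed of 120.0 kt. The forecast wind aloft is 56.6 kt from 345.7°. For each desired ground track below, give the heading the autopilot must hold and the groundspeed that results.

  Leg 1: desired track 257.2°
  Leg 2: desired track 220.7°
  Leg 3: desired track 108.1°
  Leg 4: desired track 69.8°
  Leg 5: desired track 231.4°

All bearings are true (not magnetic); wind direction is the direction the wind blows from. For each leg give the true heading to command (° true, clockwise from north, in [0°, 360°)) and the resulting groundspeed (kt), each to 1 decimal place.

Leg 1: heading=285.3°, groundspeed=104.3 kt
Leg 2: heading=243.4°, groundspeed=143.1 kt
Leg 3: heading=84.6°, groundspeed=140.4 kt
Leg 4: heading=41.8°, groundspeed=100.2 kt
Leg 5: heading=256.9°, groundspeed=131.6 kt

Leg 1: desired track 257.2°; wind correction +28.1° → command heading 285.3°, groundspeed 104.3 kt
Leg 2: desired track 220.7°; wind correction +22.7° → command heading 243.4°, groundspeed 143.1 kt
Leg 3: desired track 108.1°; wind correction -23.5° → command heading 84.6°, groundspeed 140.4 kt
Leg 4: desired track 69.8°; wind correction -28.0° → command heading 41.8°, groundspeed 100.2 kt
Leg 5: desired track 231.4°; wind correction +25.5° → command heading 256.9°, groundspeed 131.6 kt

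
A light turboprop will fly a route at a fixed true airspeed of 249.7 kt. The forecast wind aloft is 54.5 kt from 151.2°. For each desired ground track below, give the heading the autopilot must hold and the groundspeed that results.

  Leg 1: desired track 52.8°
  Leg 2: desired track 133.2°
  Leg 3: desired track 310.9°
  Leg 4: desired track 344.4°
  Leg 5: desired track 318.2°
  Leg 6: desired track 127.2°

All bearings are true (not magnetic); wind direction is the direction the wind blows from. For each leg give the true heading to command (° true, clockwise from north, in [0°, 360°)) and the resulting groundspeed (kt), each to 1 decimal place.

Leg 1: heading=65.3°, groundspeed=251.8 kt
Leg 2: heading=137.1°, groundspeed=197.3 kt
Leg 3: heading=306.6°, groundspeed=300.1 kt
Leg 4: heading=347.3°, groundspeed=302.4 kt
Leg 5: heading=315.4°, groundspeed=302.5 kt
Leg 6: heading=132.3°, groundspeed=198.9 kt

Leg 1: desired track 52.8°; wind correction +12.5° → command heading 65.3°, groundspeed 251.8 kt
Leg 2: desired track 133.2°; wind correction +3.9° → command heading 137.1°, groundspeed 197.3 kt
Leg 3: desired track 310.9°; wind correction -4.3° → command heading 306.6°, groundspeed 300.1 kt
Leg 4: desired track 344.4°; wind correction +2.9° → command heading 347.3°, groundspeed 302.4 kt
Leg 5: desired track 318.2°; wind correction -2.8° → command heading 315.4°, groundspeed 302.5 kt
Leg 6: desired track 127.2°; wind correction +5.1° → command heading 132.3°, groundspeed 198.9 kt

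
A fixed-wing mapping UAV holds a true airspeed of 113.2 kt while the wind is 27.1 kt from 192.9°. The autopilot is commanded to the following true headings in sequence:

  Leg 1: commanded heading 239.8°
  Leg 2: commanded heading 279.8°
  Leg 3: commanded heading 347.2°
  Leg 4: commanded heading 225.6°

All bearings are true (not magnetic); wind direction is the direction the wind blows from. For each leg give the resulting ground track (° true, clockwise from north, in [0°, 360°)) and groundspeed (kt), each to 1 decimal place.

Leg 1: track=251.6°, groundspeed=96.7 kt
Leg 2: track=293.4°, groundspeed=115.0 kt
Leg 3: track=352.1°, groundspeed=138.1 kt
Leg 4: track=234.8°, groundspeed=91.6 kt

Leg 1: heading 239.8°; drift +11.8° → track 251.6°, groundspeed 96.7 kt
Leg 2: heading 279.8°; drift +13.6° → track 293.4°, groundspeed 115.0 kt
Leg 3: heading 347.2°; drift +4.9° → track 352.1°, groundspeed 138.1 kt
Leg 4: heading 225.6°; drift +9.2° → track 234.8°, groundspeed 91.6 kt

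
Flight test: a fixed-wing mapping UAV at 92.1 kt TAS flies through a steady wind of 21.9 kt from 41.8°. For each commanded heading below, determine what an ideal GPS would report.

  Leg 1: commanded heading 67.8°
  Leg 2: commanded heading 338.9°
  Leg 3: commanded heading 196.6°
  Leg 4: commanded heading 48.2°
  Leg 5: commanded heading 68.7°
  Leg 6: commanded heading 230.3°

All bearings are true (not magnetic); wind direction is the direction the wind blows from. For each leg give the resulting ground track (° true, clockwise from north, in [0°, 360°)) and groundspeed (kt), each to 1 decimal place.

Leg 1: track=75.4°, groundspeed=73.1 kt
Leg 2: track=325.5°, groundspeed=84.4 kt
Leg 3: track=201.4°, groundspeed=112.3 kt
Leg 4: track=50.2°, groundspeed=70.4 kt
Leg 5: track=76.5°, groundspeed=73.2 kt
Leg 6: track=228.7°, groundspeed=113.8 kt

Leg 1: heading 67.8°; drift +7.6° → track 75.4°, groundspeed 73.1 kt
Leg 2: heading 338.9°; drift -13.4° → track 325.5°, groundspeed 84.4 kt
Leg 3: heading 196.6°; drift +4.8° → track 201.4°, groundspeed 112.3 kt
Leg 4: heading 48.2°; drift +2.0° → track 50.2°, groundspeed 70.4 kt
Leg 5: heading 68.7°; drift +7.8° → track 76.5°, groundspeed 73.2 kt
Leg 6: heading 230.3°; drift -1.6° → track 228.7°, groundspeed 113.8 kt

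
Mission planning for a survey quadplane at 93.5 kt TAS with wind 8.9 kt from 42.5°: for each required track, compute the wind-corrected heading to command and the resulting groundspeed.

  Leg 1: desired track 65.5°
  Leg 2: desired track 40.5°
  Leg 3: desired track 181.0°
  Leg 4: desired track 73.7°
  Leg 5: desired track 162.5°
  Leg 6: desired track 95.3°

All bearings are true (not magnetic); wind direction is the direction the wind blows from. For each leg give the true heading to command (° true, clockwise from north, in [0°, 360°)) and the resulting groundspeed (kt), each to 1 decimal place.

Leg 1: heading=63.4°, groundspeed=85.2 kt
Leg 2: heading=40.7°, groundspeed=84.6 kt
Leg 3: heading=177.4°, groundspeed=100.0 kt
Leg 4: heading=70.9°, groundspeed=85.8 kt
Leg 5: heading=157.8°, groundspeed=97.6 kt
Leg 6: heading=91.0°, groundspeed=87.8 kt

Leg 1: desired track 65.5°; wind correction -2.1° → command heading 63.4°, groundspeed 85.2 kt
Leg 2: desired track 40.5°; wind correction +0.2° → command heading 40.7°, groundspeed 84.6 kt
Leg 3: desired track 181.0°; wind correction -3.6° → command heading 177.4°, groundspeed 100.0 kt
Leg 4: desired track 73.7°; wind correction -2.8° → command heading 70.9°, groundspeed 85.8 kt
Leg 5: desired track 162.5°; wind correction -4.7° → command heading 157.8°, groundspeed 97.6 kt
Leg 6: desired track 95.3°; wind correction -4.3° → command heading 91.0°, groundspeed 87.8 kt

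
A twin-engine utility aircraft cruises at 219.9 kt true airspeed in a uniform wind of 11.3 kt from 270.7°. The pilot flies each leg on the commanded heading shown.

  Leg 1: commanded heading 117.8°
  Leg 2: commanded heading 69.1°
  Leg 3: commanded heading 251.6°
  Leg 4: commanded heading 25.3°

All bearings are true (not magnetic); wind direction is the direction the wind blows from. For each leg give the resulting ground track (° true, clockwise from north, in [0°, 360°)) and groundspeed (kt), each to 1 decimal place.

Leg 1: track=116.5°, groundspeed=230.0 kt
Leg 2: track=70.1°, groundspeed=230.4 kt
Leg 3: track=250.6°, groundspeed=209.3 kt
Leg 4: track=27.9°, groundspeed=224.8 kt

Leg 1: heading 117.8°; drift -1.3° → track 116.5°, groundspeed 230.0 kt
Leg 2: heading 69.1°; drift +1.0° → track 70.1°, groundspeed 230.4 kt
Leg 3: heading 251.6°; drift -1.0° → track 250.6°, groundspeed 209.3 kt
Leg 4: heading 25.3°; drift +2.6° → track 27.9°, groundspeed 224.8 kt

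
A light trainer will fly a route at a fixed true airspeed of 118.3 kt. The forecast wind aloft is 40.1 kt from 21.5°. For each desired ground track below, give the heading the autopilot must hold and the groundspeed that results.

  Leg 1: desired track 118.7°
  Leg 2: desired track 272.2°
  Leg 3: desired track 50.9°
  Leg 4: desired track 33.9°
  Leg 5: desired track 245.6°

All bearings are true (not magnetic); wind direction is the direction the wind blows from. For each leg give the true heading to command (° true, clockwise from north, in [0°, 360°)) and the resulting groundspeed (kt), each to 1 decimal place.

Leg 1: desired track 118.7°; wind correction -19.7° → command heading 99.0°, groundspeed 116.4 kt
Leg 2: desired track 272.2°; wind correction +18.7° → command heading 290.9°, groundspeed 125.3 kt
Leg 3: desired track 50.9°; wind correction -9.6° → command heading 41.3°, groundspeed 81.7 kt
Leg 4: desired track 33.9°; wind correction -4.2° → command heading 29.7°, groundspeed 78.8 kt
Leg 5: desired track 245.6°; wind correction +13.6° → command heading 259.2°, groundspeed 143.8 kt

Leg 1: heading=99.0°, groundspeed=116.4 kt
Leg 2: heading=290.9°, groundspeed=125.3 kt
Leg 3: heading=41.3°, groundspeed=81.7 kt
Leg 4: heading=29.7°, groundspeed=78.8 kt
Leg 5: heading=259.2°, groundspeed=143.8 kt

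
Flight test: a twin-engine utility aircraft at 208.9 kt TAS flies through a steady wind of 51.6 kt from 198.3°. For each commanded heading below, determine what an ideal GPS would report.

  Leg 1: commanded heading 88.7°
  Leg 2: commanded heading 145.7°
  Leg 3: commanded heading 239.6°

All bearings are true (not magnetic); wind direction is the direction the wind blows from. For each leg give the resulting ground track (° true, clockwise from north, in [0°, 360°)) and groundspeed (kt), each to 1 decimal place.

Leg 1: track=76.6°, groundspeed=231.4 kt
Leg 2: track=132.7°, groundspeed=182.2 kt
Leg 3: track=250.9°, groundspeed=173.5 kt

Leg 1: heading 88.7°; drift -12.1° → track 76.6°, groundspeed 231.4 kt
Leg 2: heading 145.7°; drift -13.0° → track 132.7°, groundspeed 182.2 kt
Leg 3: heading 239.6°; drift +11.3° → track 250.9°, groundspeed 173.5 kt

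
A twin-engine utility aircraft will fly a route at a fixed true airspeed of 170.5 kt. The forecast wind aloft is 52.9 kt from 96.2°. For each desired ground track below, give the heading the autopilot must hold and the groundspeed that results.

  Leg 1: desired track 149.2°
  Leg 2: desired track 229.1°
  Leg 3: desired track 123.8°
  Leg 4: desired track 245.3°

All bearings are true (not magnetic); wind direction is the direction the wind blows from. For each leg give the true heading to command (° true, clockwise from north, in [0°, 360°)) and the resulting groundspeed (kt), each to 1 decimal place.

Leg 1: heading=134.9°, groundspeed=133.3 kt
Leg 2: heading=216.0°, groundspeed=202.0 kt
Leg 3: heading=115.5°, groundspeed=121.8 kt
Leg 4: heading=236.1°, groundspeed=213.7 kt

Leg 1: desired track 149.2°; wind correction -14.3° → command heading 134.9°, groundspeed 133.3 kt
Leg 2: desired track 229.1°; wind correction -13.1° → command heading 216.0°, groundspeed 202.0 kt
Leg 3: desired track 123.8°; wind correction -8.3° → command heading 115.5°, groundspeed 121.8 kt
Leg 4: desired track 245.3°; wind correction -9.2° → command heading 236.1°, groundspeed 213.7 kt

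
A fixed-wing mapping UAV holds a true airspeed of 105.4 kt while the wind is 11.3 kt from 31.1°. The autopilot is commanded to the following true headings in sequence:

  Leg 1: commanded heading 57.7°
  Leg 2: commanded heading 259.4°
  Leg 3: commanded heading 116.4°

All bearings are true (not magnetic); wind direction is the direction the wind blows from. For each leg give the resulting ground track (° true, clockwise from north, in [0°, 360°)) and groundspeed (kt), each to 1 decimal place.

Leg 1: heading 57.7°; drift +3.0° → track 60.7°, groundspeed 95.4 kt
Leg 2: heading 259.4°; drift -4.3° → track 255.1°, groundspeed 113.2 kt
Leg 3: heading 116.4°; drift +6.2° → track 122.6°, groundspeed 105.1 kt

Leg 1: track=60.7°, groundspeed=95.4 kt
Leg 2: track=255.1°, groundspeed=113.2 kt
Leg 3: track=122.6°, groundspeed=105.1 kt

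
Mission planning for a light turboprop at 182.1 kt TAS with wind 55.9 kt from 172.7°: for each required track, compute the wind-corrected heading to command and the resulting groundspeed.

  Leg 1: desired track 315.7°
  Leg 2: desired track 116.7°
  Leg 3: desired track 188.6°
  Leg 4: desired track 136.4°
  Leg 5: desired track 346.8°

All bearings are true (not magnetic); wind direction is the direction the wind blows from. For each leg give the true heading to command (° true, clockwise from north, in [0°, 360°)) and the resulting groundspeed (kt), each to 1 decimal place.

Leg 1: desired track 315.7°; wind correction -10.6° → command heading 305.1°, groundspeed 223.6 kt
Leg 2: desired track 116.7°; wind correction +14.7° → command heading 131.4°, groundspeed 144.8 kt
Leg 3: desired track 188.6°; wind correction -4.8° → command heading 183.8°, groundspeed 127.7 kt
Leg 4: desired track 136.4°; wind correction +10.5° → command heading 146.9°, groundspeed 134.0 kt
Leg 5: desired track 346.8°; wind correction -1.8° → command heading 345.0°, groundspeed 237.6 kt

Leg 1: heading=305.1°, groundspeed=223.6 kt
Leg 2: heading=131.4°, groundspeed=144.8 kt
Leg 3: heading=183.8°, groundspeed=127.7 kt
Leg 4: heading=146.9°, groundspeed=134.0 kt
Leg 5: heading=345.0°, groundspeed=237.6 kt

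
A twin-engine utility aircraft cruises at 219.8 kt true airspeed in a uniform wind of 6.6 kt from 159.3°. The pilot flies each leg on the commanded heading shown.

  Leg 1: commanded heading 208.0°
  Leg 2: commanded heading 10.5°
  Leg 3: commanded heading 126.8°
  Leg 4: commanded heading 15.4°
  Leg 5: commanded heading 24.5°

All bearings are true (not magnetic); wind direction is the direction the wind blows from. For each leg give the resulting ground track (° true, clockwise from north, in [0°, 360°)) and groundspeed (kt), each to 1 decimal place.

Leg 1: track=209.3°, groundspeed=215.5 kt
Leg 2: track=9.6°, groundspeed=225.5 kt
Leg 3: track=125.9°, groundspeed=214.3 kt
Leg 4: track=14.4°, groundspeed=225.2 kt
Leg 5: track=23.3°, groundspeed=224.5 kt

Leg 1: heading 208.0°; drift +1.3° → track 209.3°, groundspeed 215.5 kt
Leg 2: heading 10.5°; drift -0.9° → track 9.6°, groundspeed 225.5 kt
Leg 3: heading 126.8°; drift -0.9° → track 125.9°, groundspeed 214.3 kt
Leg 4: heading 15.4°; drift -1.0° → track 14.4°, groundspeed 225.2 kt
Leg 5: heading 24.5°; drift -1.2° → track 23.3°, groundspeed 224.5 kt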